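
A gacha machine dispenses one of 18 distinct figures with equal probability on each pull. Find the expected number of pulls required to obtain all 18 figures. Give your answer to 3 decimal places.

After i distinct types are collected, each trial gives a new one with probability (18−i)/18, so the expected wait for the next new type is 18/(18−i).
E = 18/18 + 18/17 + 18/16 + 18/15 + 18/14 + 18/13 + 18/12 + 18/11 + 18/10 + 18/9 + 18/8 + 18/7 + 18/6 + 18/5 + 18/4 + 18/3 + 18/2 + 18/1 = 42822903/680680 ≈ 62.912.

62.912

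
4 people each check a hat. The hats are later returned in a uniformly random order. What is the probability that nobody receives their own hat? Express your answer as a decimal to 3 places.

0.375

This is the derangement probability: permutations of 4 with no fixed point.
D(4) = 4! · (1 − 1/1! + 1/2! − ··· + (−1)^4/4!) = 9.
P = 9/24 = 3/8 ≈ 0.375.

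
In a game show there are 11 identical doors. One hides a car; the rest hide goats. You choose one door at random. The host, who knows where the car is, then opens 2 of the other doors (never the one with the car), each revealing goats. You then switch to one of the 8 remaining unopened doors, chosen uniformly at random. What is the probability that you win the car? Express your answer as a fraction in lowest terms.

Your original door holds the car with probability 1/11, so the other 10 collectively hold it with probability 10/11.
The host can always find 2 empty doors to open, so the reveals don't change that 10/11; it is now spread over the 8 remaining unopened doors.
P(win by switching) = (10/11) · (1/8) = 5/44.

5/44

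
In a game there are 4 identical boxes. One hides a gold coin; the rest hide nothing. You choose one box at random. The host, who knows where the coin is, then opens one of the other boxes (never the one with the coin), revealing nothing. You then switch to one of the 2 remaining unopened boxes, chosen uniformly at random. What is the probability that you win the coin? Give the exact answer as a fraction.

Your original box holds the coin with probability 1/4, so the other 3 collectively hold it with probability 3/4.
The host can always find an empty box to open, so this doesn't change that 3/4; it is now spread over the 2 remaining unopened boxes.
P(win by switching) = (3/4) · (1/2) = 3/8.

3/8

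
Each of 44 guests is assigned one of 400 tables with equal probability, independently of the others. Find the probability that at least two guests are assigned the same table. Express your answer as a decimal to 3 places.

0.914

It's easier to compute the probability that all 44 are distinct.
P(all distinct) = 400/400 · 399/400 · ··· · 357/400 ≈ 0.086.
So the probability of at least one match is 1 − 0.086 = 0.914.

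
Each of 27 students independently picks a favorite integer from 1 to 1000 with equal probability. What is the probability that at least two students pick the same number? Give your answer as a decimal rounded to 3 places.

It's easier to compute the probability that all 27 are distinct.
P(all distinct) = 1000/1000 · 999/1000 · ··· · 974/1000 ≈ 0.702.
So the probability of at least one match is 1 − 0.702 = 0.298.

0.298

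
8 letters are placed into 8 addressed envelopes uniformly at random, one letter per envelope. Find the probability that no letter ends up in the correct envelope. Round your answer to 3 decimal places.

0.368

This is the derangement probability: permutations of 8 with no fixed point.
D(8) = 8! · (1 − 1/1! + 1/2! − ··· + (−1)^8/8!) = 14833.
P = 14833/40320 = 2119/5760 ≈ 0.368.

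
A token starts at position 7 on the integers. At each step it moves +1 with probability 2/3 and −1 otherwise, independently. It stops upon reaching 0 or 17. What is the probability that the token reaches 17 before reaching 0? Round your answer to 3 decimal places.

0.992

Let r = q/p = (1/3)/(2/3) = 1/2. The recurrence P(i) = p·P(i+1) + q·P(i−1) with P(0)=0, P(17)=1 gives P(i) = (1 − r^i)/(1 − r^17).
P(7) = (1 − (1/2)^7) / (1 − (1/2)^17) = 130048/131071 ≈ 0.992.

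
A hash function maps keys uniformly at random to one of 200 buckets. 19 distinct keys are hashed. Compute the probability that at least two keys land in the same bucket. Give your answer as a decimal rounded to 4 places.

0.5863

It's easier to compute the probability that all 19 are distinct.
P(all distinct) = 200/200 · 199/200 · ··· · 182/200 ≈ 0.4137.
So the probability of at least one match is 1 − 0.4137 = 0.5863.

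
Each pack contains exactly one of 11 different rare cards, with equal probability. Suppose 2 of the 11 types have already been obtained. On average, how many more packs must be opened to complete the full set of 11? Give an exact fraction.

Starting from 2 distinct types, each trial gives a new one with probability (11−i)/11 when i types are held, so the wait for the next new type is 11/(11−i).
E = 11/9 + 11/8 + 11/7 + 11/6 + 11/5 + 11/4 + 11/3 + 11/2 + 11/1 = 78419/2520.

78419/2520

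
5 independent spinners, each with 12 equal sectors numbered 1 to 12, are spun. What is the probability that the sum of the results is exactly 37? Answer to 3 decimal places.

0.043

There are 12^5 = 248832 equally likely outcomes.
The number of ordered 5-tuples from {1,…,12} summing to 37 is 10725.
P(sum = 37) = 10725/248832 = 3575/82944 ≈ 0.043.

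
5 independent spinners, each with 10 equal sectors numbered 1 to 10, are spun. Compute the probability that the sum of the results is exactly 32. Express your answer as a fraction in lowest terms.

There are 10^5 = 100000 equally likely outcomes.
The number of ordered 5-tuples from {1,…,10} summing to 32 is 4840.
P(sum = 32) = 4840/100000 = 121/2500.

121/2500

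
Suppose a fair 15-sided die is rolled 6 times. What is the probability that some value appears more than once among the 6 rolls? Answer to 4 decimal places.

P(all 6 different) = 15/15 · 14/15 · ··· · 10/15 ≈ 0.3164.
P(at least two equal) = 1 − 0.3164 = 0.6836.

0.6836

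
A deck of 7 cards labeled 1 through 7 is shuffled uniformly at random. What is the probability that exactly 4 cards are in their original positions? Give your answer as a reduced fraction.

1/72

Choose which 4 of the 7 are fixed: C(7,4) = 35 ways.
The remaining 3 must have no fixed point: D(3) = 2.
P = 35·2/5040 = 1/72.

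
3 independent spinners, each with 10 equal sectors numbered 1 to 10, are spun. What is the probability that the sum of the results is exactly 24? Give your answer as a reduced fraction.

There are 10^3 = 1000 equally likely outcomes.
The number of ordered 3-tuples from {1,…,10} summing to 24 is 28.
P(sum = 24) = 28/1000 = 7/250.

7/250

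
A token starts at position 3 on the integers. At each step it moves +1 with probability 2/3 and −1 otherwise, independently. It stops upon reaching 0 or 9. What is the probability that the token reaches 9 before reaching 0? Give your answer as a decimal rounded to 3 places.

Let r = q/p = (1/3)/(2/3) = 1/2. The recurrence P(i) = p·P(i+1) + q·P(i−1) with P(0)=0, P(9)=1 gives P(i) = (1 − r^i)/(1 − r^9).
P(3) = (1 − (1/2)^3) / (1 − (1/2)^9) = 64/73 ≈ 0.877.

0.877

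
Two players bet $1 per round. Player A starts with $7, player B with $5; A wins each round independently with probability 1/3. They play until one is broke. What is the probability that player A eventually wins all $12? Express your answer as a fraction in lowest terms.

Let r = q/p = (2/3)/(1/3) = 2. The recurrence P(i) = p·P(i+1) + q·P(i−1) with P(0)=0, P(12)=1 gives P(i) = (1 − r^i)/(1 − r^12).
P(7) = (1 − (2)^7) / (1 − (2)^12) = 127/4095.

127/4095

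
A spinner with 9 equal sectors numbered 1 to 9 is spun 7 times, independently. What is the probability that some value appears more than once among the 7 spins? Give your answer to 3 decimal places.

0.962

P(all 7 different) = 9/9 · 8/9 · ··· · 3/9 ≈ 0.038.
P(at least two equal) = 1 − 0.038 = 0.962.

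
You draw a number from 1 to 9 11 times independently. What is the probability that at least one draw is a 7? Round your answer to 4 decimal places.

0.7263

P(no draw is a 7) = (8/9)^11 ≈ 0.2737.
P(at least one) = 1 − 0.2737 = 0.7263.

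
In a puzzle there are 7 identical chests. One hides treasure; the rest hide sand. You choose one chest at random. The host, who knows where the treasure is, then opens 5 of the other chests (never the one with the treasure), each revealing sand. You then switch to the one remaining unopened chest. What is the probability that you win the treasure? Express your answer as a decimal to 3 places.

Your original chest holds the treasure with probability 1/7, so the other 6 collectively hold it with probability 6/7.
The host can always find 5 empty chests to open, so the reveals don't change that 6/7; it is now spread over the 1 remaining unopened chest.
P(win by switching) = (6/7) · (1/1) = 6/7 ≈ 0.857.

0.857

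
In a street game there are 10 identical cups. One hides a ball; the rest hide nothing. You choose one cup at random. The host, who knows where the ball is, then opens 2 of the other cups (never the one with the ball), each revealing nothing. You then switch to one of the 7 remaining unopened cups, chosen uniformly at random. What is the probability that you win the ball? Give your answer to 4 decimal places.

0.1286

Your original cup holds the ball with probability 1/10, so the other 9 collectively hold it with probability 9/10.
The host can always find 2 empty cups to open, so the reveals don't change that 9/10; it is now spread over the 7 remaining unopened cups.
P(win by switching) = (9/10) · (1/7) = 9/70 ≈ 0.1286.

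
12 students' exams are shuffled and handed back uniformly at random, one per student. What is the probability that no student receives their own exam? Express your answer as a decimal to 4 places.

0.3679

This is the derangement probability: permutations of 12 with no fixed point.
D(12) = 12! · (1 − 1/1! + 1/2! − ··· + (−1)^12/12!) = 176214841.
P = 176214841/479001600 = 16019531/43545600 ≈ 0.3679.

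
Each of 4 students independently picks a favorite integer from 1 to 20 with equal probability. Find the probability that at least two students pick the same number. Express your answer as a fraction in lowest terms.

1093/4000

It's easier to compute the probability that all 4 are distinct.
P(all distinct) = 20/20 · 19/20 · ··· · 17/20 = 2907/4000.
So the probability of at least one match is 1 − 2907/4000 = 1093/4000.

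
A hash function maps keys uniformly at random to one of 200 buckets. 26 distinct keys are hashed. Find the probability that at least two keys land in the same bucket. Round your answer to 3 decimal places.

0.817

It's easier to compute the probability that all 26 are distinct.
P(all distinct) = 200/200 · 199/200 · ··· · 175/200 ≈ 0.183.
So the probability of at least one match is 1 − 0.183 = 0.817.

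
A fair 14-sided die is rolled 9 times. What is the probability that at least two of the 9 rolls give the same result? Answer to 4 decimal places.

P(all 9 different) = 14/14 · 13/14 · ··· · 6/14 ≈ 0.0352.
P(at least two equal) = 1 − 0.0352 = 0.9648.

0.9648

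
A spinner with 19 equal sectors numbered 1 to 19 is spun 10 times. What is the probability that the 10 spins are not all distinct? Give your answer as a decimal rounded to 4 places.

0.9453

P(all 10 different) = 19/19 · 18/19 · ··· · 10/19 ≈ 0.0547.
P(at least two equal) = 1 − 0.0547 = 0.9453.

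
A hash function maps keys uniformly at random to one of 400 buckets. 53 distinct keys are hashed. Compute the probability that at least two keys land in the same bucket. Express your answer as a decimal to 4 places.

0.9729

It's easier to compute the probability that all 53 are distinct.
P(all distinct) = 400/400 · 399/400 · ··· · 348/400 ≈ 0.0271.
So the probability of at least one match is 1 − 0.0271 = 0.9729.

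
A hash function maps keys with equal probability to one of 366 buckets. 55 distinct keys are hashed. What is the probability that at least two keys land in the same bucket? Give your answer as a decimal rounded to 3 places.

0.986

It's easier to compute the probability that all 55 are distinct.
P(all distinct) = 366/366 · 365/366 · ··· · 312/366 ≈ 0.014.
So the probability of at least one match is 1 − 0.014 = 0.986.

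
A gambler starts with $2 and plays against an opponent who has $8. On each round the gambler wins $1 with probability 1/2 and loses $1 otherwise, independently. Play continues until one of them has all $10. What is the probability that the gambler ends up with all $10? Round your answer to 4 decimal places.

0.2000

With a fair step, P(i) = ½P(i−1) + ½P(i+1) with P(0)=0, P(10)=1 has the linear solution P(i) = i/10.
P(2) = 2/10 = 1/5 ≈ 0.2000.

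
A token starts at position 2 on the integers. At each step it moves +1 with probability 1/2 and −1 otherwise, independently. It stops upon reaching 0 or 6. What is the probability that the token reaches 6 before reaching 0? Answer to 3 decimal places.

0.333

With a fair step, P(i) = ½P(i−1) + ½P(i+1) with P(0)=0, P(6)=1 has the linear solution P(i) = i/6.
P(2) = 2/6 = 1/3 ≈ 0.333.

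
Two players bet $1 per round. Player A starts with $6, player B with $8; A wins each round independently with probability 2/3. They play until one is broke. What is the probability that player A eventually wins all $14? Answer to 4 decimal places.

Let r = q/p = (1/3)/(2/3) = 1/2. The recurrence P(i) = p·P(i+1) + q·P(i−1) with P(0)=0, P(14)=1 gives P(i) = (1 − r^i)/(1 − r^14).
P(6) = (1 − (1/2)^6) / (1 − (1/2)^14) = 5376/5461 ≈ 0.9844.

0.9844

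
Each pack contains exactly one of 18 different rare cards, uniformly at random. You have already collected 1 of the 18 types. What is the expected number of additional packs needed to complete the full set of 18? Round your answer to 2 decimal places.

61.91

Starting from 1 distinct type, each trial gives a new one with probability (18−i)/18 when i types are held, so the wait for the next new type is 18/(18−i).
E = 18/17 + 18/16 + 18/15 + 18/14 + 18/13 + 18/12 + 18/11 + 18/10 + 18/9 + 18/8 + 18/7 + 18/6 + 18/5 + 18/4 + 18/3 + 18/2 + 18/1 = 42142223/680680 ≈ 61.91.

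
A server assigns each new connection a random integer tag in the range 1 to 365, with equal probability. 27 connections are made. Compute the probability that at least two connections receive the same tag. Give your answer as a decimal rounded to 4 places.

0.6269

It's easier to compute the probability that all 27 are distinct.
P(all distinct) = 365/365 · 364/365 · ··· · 339/365 ≈ 0.3731.
So the probability of at least one match is 1 − 0.3731 = 0.6269.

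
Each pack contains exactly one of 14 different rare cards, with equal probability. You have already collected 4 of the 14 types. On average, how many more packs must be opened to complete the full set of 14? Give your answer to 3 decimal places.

Starting from 4 distinct types, each trial gives a new one with probability (14−i)/14 when i types are held, so the wait for the next new type is 14/(14−i).
E = 14/10 + 14/9 + 14/8 + 14/7 + 14/6 + 14/5 + 14/4 + 14/3 + 14/2 + 14/1 = 7381/180 ≈ 41.006.

41.006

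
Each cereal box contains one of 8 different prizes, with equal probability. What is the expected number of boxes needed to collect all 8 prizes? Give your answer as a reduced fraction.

761/35

After i distinct types are collected, each trial gives a new one with probability (8−i)/8, so the expected wait for the next new type is 8/(8−i).
E = 8/8 + 8/7 + 8/6 + 8/5 + 8/4 + 8/3 + 8/2 + 8/1 = 761/35.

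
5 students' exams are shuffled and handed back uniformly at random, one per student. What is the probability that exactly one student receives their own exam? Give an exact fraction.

3/8

Choose which one is fixed: C(5,1) = 5 ways.
The remaining 4 must have no fixed point: D(4) = 9.
P = 5·9/120 = 3/8.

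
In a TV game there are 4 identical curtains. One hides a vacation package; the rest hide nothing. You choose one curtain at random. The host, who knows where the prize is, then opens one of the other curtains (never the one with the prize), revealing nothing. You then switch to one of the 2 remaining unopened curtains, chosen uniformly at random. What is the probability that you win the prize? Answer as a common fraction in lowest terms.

3/8

Your original curtain holds the prize with probability 1/4, so the other 3 collectively hold it with probability 3/4.
The host can always find an empty curtain to open, so this doesn't change that 3/4; it is now spread over the 2 remaining unopened curtains.
P(win by switching) = (3/4) · (1/2) = 3/8.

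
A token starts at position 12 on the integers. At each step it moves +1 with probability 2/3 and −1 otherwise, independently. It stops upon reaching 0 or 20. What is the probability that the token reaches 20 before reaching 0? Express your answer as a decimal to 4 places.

Let r = q/p = (1/3)/(2/3) = 1/2. The recurrence P(i) = p·P(i+1) + q·P(i−1) with P(0)=0, P(20)=1 gives P(i) = (1 − r^i)/(1 − r^20).
P(12) = (1 − (1/2)^12) / (1 − (1/2)^20) = 69888/69905 ≈ 0.9998.

0.9998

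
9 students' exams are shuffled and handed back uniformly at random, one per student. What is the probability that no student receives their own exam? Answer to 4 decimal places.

This is the derangement probability: permutations of 9 with no fixed point.
D(9) = 9! · (1 − 1/1! + 1/2! − ··· + (−1)^9/9!) = 133496.
P = 133496/362880 = 16687/45360 ≈ 0.3679.

0.3679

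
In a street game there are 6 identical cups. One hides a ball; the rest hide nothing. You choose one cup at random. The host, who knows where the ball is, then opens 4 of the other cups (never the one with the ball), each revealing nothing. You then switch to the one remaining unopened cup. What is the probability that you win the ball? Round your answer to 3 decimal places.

0.833

Your original cup holds the ball with probability 1/6, so the other 5 collectively hold it with probability 5/6.
The host can always find 4 empty cups to open, so the reveals don't change that 5/6; it is now spread over the 1 remaining unopened cup.
P(win by switching) = (5/6) · (1/1) = 5/6 ≈ 0.833.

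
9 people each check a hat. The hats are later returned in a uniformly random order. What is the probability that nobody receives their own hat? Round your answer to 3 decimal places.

0.368

This is the derangement probability: permutations of 9 with no fixed point.
D(9) = 9! · (1 − 1/1! + 1/2! − ··· + (−1)^9/9!) = 133496.
P = 133496/362880 = 16687/45360 ≈ 0.368.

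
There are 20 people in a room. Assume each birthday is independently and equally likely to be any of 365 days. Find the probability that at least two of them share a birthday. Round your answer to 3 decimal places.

0.411

It's easier to compute the probability that all 20 are distinct.
P(all distinct) = 365/365 · 364/365 · ··· · 346/365 ≈ 0.589.
So the probability of at least one match is 1 − 0.589 = 0.411.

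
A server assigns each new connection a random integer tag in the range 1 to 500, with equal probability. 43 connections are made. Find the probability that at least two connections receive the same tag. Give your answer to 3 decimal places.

It's easier to compute the probability that all 43 are distinct.
P(all distinct) = 500/500 · 499/500 · ··· · 458/500 ≈ 0.156.
So the probability of at least one match is 1 − 0.156 = 0.844.

0.844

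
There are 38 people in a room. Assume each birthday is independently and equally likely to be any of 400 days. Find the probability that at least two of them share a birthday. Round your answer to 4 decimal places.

It's easier to compute the probability that all 38 are distinct.
P(all distinct) = 400/400 · 399/400 · ··· · 363/400 ≈ 0.1628.
So the probability of at least one match is 1 − 0.1628 = 0.8372.

0.8372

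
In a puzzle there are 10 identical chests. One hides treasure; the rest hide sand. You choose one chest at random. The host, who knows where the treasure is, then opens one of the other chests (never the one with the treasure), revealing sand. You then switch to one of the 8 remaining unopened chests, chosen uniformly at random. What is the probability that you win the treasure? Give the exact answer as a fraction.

Your original chest holds the treasure with probability 1/10, so the other 9 collectively hold it with probability 9/10.
The host can always find an empty chest to open, so this doesn't change that 9/10; it is now spread over the 8 remaining unopened chests.
P(win by switching) = (9/10) · (1/8) = 9/80.

9/80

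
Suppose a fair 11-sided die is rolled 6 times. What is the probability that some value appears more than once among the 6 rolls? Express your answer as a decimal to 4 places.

0.8122

P(all 6 different) = 11/11 · 10/11 · ··· · 6/11 ≈ 0.1878.
P(at least two equal) = 1 − 0.1878 = 0.8122.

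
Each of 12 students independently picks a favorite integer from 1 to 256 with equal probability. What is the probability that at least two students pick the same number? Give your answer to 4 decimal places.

0.2303

It's easier to compute the probability that all 12 are distinct.
P(all distinct) = 256/256 · 255/256 · ··· · 245/256 ≈ 0.7697.
So the probability of at least one match is 1 − 0.7697 = 0.2303.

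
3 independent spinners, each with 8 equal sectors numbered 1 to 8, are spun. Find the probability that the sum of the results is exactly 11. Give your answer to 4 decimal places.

0.0820

There are 8^3 = 512 equally likely outcomes.
The number of ordered 3-tuples from {1,…,8} summing to 11 is 42.
P(sum = 11) = 42/512 = 21/256 ≈ 0.0820.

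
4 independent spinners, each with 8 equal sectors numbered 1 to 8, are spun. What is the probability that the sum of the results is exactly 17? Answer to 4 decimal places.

There are 8^4 = 4096 equally likely outcomes.
The number of ordered 4-tuples from {1,…,8} summing to 17 is 336.
P(sum = 17) = 336/4096 = 21/256 ≈ 0.0820.

0.0820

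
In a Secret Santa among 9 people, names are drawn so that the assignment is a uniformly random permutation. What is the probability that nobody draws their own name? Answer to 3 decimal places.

This is the derangement probability: permutations of 9 with no fixed point.
D(9) = 9! · (1 − 1/1! + 1/2! − ··· + (−1)^9/9!) = 133496.
P = 133496/362880 = 16687/45360 ≈ 0.368.

0.368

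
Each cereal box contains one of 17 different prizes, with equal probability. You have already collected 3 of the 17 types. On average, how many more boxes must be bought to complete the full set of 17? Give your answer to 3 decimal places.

55.277

Starting from 3 distinct types, each trial gives a new one with probability (17−i)/17 when i types are held, so the wait for the next new type is 17/(17−i).
E = 17/14 + 17/13 + 17/12 + 17/11 + 17/10 + 17/9 + 17/8 + 17/7 + 17/6 + 17/5 + 17/4 + 17/3 + 17/2 + 17/1 = 19919461/360360 ≈ 55.277.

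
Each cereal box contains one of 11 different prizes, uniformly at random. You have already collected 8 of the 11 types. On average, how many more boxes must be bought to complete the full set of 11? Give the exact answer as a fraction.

Starting from 8 distinct types, each trial gives a new one with probability (11−i)/11 when i types are held, so the wait for the next new type is 11/(11−i).
E = 11/3 + 11/2 + 11/1 = 121/6.

121/6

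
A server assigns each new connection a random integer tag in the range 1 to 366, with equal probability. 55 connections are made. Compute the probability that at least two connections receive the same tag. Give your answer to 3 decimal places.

0.986

It's easier to compute the probability that all 55 are distinct.
P(all distinct) = 366/366 · 365/366 · ··· · 312/366 ≈ 0.014.
So the probability of at least one match is 1 − 0.014 = 0.986.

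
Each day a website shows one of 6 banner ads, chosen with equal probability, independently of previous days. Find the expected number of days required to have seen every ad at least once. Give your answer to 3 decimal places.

14.700

After i distinct types are collected, each trial gives a new one with probability (6−i)/6, so the expected wait for the next new type is 6/(6−i).
E = 6/6 + 6/5 + 6/4 + 6/3 + 6/2 + 6/1 = 147/10 ≈ 14.700.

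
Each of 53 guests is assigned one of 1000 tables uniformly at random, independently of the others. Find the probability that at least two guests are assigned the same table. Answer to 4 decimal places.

0.7541

It's easier to compute the probability that all 53 are distinct.
P(all distinct) = 1000/1000 · 999/1000 · ··· · 948/1000 ≈ 0.2459.
So the probability of at least one match is 1 − 0.2459 = 0.7541.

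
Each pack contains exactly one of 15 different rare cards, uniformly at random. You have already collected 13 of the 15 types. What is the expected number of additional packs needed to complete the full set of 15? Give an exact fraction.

45/2

Starting from 13 distinct types, each trial gives a new one with probability (15−i)/15 when i types are held, so the wait for the next new type is 15/(15−i).
E = 15/2 + 15/1 = 45/2.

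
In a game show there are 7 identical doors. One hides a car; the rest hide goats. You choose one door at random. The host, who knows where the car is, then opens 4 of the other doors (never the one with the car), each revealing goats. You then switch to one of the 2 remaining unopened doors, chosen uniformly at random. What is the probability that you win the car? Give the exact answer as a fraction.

Your original door holds the car with probability 1/7, so the other 6 collectively hold it with probability 6/7.
The host can always find 4 empty doors to open, so the reveals don't change that 6/7; it is now spread over the 2 remaining unopened doors.
P(win by switching) = (6/7) · (1/2) = 3/7.

3/7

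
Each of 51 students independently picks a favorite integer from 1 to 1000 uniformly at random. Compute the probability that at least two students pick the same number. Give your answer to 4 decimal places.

It's easier to compute the probability that all 51 are distinct.
P(all distinct) = 1000/1000 · 999/1000 · ··· · 950/1000 ≈ 0.2733.
So the probability of at least one match is 1 − 0.2733 = 0.7267.

0.7267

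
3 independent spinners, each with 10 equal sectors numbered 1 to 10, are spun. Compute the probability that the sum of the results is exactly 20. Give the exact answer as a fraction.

There are 10^3 = 1000 equally likely outcomes.
The number of ordered 3-tuples from {1,…,10} summing to 20 is 63.
P(sum = 20) = 63/1000.

63/1000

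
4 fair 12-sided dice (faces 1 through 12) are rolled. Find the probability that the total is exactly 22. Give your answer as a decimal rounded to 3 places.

0.048

There are 12^4 = 20736 equally likely outcomes.
The number of ordered 4-tuples from {1,…,12} summing to 22 is 994.
P(sum = 22) = 994/20736 = 497/10368 ≈ 0.048.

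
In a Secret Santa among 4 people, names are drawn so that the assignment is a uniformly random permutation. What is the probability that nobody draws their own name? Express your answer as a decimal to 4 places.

0.3750

This is the derangement probability: permutations of 4 with no fixed point.
D(4) = 4! · (1 − 1/1! + 1/2! − ··· + (−1)^4/4!) = 9.
P = 9/24 = 3/8 ≈ 0.3750.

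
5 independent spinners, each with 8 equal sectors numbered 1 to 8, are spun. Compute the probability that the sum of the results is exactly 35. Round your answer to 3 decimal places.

0.004

There are 8^5 = 32768 equally likely outcomes.
The number of ordered 5-tuples from {1,…,8} summing to 35 is 126.
P(sum = 35) = 126/32768 = 63/16384 ≈ 0.004.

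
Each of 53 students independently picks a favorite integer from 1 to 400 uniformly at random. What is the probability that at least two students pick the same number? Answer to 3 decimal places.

It's easier to compute the probability that all 53 are distinct.
P(all distinct) = 400/400 · 399/400 · ··· · 348/400 ≈ 0.027.
So the probability of at least one match is 1 − 0.027 = 0.973.

0.973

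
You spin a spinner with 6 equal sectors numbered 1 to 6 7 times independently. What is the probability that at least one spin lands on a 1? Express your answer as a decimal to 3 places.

0.721

P(no spin lands on a 1) = (5/6)^7 ≈ 0.279.
P(at least one) = 1 − 0.279 = 0.721.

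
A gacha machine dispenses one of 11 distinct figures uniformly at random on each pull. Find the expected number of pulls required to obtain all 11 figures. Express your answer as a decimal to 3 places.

After i distinct types are collected, each trial gives a new one with probability (11−i)/11, so the expected wait for the next new type is 11/(11−i).
E = 11/11 + 11/10 + 11/9 + 11/8 + 11/7 + 11/6 + 11/5 + 11/4 + 11/3 + 11/2 + 11/1 = 83711/2520 ≈ 33.219.

33.219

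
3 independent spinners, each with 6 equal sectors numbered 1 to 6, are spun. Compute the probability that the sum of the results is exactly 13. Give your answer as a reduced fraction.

7/72

There are 6^3 = 216 equally likely outcomes.
The number of ordered 3-tuples from {1,…,6} summing to 13 is 21.
P(sum = 13) = 21/216 = 7/72.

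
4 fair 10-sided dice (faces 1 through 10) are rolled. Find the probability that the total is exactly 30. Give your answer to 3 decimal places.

0.028

There are 10^4 = 10000 equally likely outcomes.
The number of ordered 4-tuples from {1,…,10} summing to 30 is 282.
P(sum = 30) = 282/10000 = 141/5000 ≈ 0.028.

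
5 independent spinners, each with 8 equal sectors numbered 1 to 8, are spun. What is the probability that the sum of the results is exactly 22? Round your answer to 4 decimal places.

0.0751

There are 8^5 = 32768 equally likely outcomes.
The number of ordered 5-tuples from {1,…,8} summing to 22 is 2460.
P(sum = 22) = 2460/32768 = 615/8192 ≈ 0.0751.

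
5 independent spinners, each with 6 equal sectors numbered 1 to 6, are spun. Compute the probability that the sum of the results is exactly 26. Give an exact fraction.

There are 6^5 = 7776 equally likely outcomes.
The number of ordered 5-tuples from {1,…,6} summing to 26 is 70.
P(sum = 26) = 70/7776 = 35/3888.

35/3888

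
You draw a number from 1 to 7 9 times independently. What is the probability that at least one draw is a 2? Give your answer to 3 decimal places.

0.750

P(no draw is a 2) = (6/7)^9 ≈ 0.250.
P(at least one) = 1 − 0.250 = 0.750.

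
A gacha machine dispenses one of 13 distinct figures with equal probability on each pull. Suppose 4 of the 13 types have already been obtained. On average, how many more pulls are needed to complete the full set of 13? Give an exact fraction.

Starting from 4 distinct types, each trial gives a new one with probability (13−i)/13 when i types are held, so the wait for the next new type is 13/(13−i).
E = 13/9 + 13/8 + 13/7 + 13/6 + 13/5 + 13/4 + 13/3 + 13/2 + 13/1 = 92677/2520.

92677/2520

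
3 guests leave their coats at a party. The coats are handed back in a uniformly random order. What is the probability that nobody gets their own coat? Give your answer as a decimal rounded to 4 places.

This is the derangement probability: permutations of 3 with no fixed point.
D(3) = 3! · (1 − 1/1! + 1/2! − ··· + (−1)^3/3!) = 2.
P = 2/6 = 1/3 ≈ 0.3333.

0.3333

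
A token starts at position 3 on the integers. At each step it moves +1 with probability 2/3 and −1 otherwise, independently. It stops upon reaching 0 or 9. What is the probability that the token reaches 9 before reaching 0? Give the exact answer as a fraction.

Let r = q/p = (1/3)/(2/3) = 1/2. The recurrence P(i) = p·P(i+1) + q·P(i−1) with P(0)=0, P(9)=1 gives P(i) = (1 − r^i)/(1 − r^9).
P(3) = (1 − (1/2)^3) / (1 − (1/2)^9) = 64/73.

64/73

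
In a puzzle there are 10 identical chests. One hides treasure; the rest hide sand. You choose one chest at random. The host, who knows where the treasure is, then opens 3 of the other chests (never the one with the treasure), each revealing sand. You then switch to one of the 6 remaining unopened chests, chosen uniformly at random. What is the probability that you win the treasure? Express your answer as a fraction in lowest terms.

3/20

Your original chest holds the treasure with probability 1/10, so the other 9 collectively hold it with probability 9/10.
The host can always find 3 empty chests to open, so the reveals don't change that 9/10; it is now spread over the 6 remaining unopened chests.
P(win by switching) = (9/10) · (1/6) = 3/20.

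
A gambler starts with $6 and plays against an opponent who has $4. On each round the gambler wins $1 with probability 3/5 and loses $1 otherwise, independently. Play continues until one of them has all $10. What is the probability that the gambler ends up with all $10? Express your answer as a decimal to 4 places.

Let r = q/p = (2/5)/(3/5) = 2/3. The recurrence P(i) = p·P(i+1) + q·P(i−1) with P(0)=0, P(10)=1 gives P(i) = (1 − r^i)/(1 − r^10).
P(6) = (1 − (2/3)^6) / (1 − (2/3)^10) = 10773/11605 ≈ 0.9283.

0.9283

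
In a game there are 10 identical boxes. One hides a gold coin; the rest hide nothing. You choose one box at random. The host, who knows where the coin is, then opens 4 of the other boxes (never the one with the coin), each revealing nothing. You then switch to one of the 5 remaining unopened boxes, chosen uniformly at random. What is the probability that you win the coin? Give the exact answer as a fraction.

Your original box holds the coin with probability 1/10, so the other 9 collectively hold it with probability 9/10.
The host can always find 4 empty boxes to open, so the reveals don't change that 9/10; it is now spread over the 5 remaining unopened boxes.
P(win by switching) = (9/10) · (1/5) = 9/50.

9/50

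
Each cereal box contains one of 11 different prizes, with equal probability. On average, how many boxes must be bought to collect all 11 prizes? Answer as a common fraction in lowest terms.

After i distinct types are collected, each trial gives a new one with probability (11−i)/11, so the expected wait for the next new type is 11/(11−i).
E = 11/11 + 11/10 + 11/9 + 11/8 + 11/7 + 11/6 + 11/5 + 11/4 + 11/3 + 11/2 + 11/1 = 83711/2520.

83711/2520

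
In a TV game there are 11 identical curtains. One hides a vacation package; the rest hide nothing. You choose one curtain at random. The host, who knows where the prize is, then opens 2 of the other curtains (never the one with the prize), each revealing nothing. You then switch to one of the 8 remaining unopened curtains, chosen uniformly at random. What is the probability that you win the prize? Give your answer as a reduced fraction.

Your original curtain holds the prize with probability 1/11, so the other 10 collectively hold it with probability 10/11.
The host can always find 2 empty curtains to open, so the reveals don't change that 10/11; it is now spread over the 8 remaining unopened curtains.
P(win by switching) = (10/11) · (1/8) = 5/44.

5/44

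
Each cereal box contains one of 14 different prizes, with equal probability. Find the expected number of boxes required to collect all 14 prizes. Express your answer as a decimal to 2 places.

45.52

After i distinct types are collected, each trial gives a new one with probability (14−i)/14, so the expected wait for the next new type is 14/(14−i).
E = 14/14 + 14/13 + 14/12 + 14/11 + 14/10 + 14/9 + 14/8 + 14/7 + 14/6 + 14/5 + 14/4 + 14/3 + 14/2 + 14/1 = 1171733/25740 ≈ 45.52.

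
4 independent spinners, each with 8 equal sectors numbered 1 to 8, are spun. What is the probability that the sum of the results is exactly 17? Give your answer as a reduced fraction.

21/256

There are 8^4 = 4096 equally likely outcomes.
The number of ordered 4-tuples from {1,…,8} summing to 17 is 336.
P(sum = 17) = 336/4096 = 21/256.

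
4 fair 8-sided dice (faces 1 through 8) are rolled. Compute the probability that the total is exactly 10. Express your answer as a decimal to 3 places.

0.021

There are 8^4 = 4096 equally likely outcomes.
The number of ordered 4-tuples from {1,…,8} summing to 10 is 84.
P(sum = 10) = 84/4096 = 21/1024 ≈ 0.021.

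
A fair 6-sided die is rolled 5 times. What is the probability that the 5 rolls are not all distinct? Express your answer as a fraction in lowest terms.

P(all 5 different) = 6/6 · 5/6 · ··· · 2/6 = 5/54.
P(at least two equal) = 1 − 5/54 = 49/54.

49/54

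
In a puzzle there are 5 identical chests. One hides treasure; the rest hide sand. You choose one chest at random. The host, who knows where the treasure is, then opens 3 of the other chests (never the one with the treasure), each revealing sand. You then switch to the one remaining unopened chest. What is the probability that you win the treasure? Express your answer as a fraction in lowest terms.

Your original chest holds the treasure with probability 1/5, so the other 4 collectively hold it with probability 4/5.
The host can always find 3 empty chests to open, so the reveals don't change that 4/5; it is now spread over the 1 remaining unopened chest.
P(win by switching) = (4/5) · (1/1) = 4/5.

4/5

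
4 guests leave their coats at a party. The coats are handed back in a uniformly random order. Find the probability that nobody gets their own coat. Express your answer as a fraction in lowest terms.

3/8

This is the derangement probability: permutations of 4 with no fixed point.
D(4) = 4! · (1 − 1/1! + 1/2! − ··· + (−1)^4/4!) = 9.
P = 9/24 = 3/8.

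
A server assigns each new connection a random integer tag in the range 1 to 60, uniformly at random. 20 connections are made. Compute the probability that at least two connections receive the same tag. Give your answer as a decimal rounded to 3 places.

0.972

It's easier to compute the probability that all 20 are distinct.
P(all distinct) = 60/60 · 59/60 · ··· · 41/60 ≈ 0.028.
So the probability of at least one match is 1 − 0.028 = 0.972.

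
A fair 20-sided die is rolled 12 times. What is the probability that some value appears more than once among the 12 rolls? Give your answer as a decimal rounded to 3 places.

0.985

P(all 12 different) = 20/20 · 19/20 · ··· · 9/20 ≈ 0.015.
P(at least two equal) = 1 − 0.015 = 0.985.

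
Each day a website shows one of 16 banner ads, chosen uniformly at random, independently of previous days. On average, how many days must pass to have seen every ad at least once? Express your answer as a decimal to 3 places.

54.092

After i distinct types are collected, each trial gives a new one with probability (16−i)/16, so the expected wait for the next new type is 16/(16−i).
E = 16/16 + 16/15 + 16/14 + 16/13 + 16/12 + 16/11 + 16/10 + 16/9 + 16/8 + 16/7 + 16/6 + 16/5 + 16/4 + 16/3 + 16/2 + 16/1 = 2436559/45045 ≈ 54.092.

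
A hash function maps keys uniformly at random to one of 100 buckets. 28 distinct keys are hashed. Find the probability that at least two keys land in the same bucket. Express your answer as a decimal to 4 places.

It's easier to compute the probability that all 28 are distinct.
P(all distinct) = 100/100 · 99/100 · ··· · 73/100 ≈ 0.0152.
So the probability of at least one match is 1 − 0.0152 = 0.9848.

0.9848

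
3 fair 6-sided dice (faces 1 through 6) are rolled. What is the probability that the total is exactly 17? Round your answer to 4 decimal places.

There are 6^3 = 216 equally likely outcomes.
The number of ordered 3-tuples from {1,…,6} summing to 17 is 3.
P(sum = 17) = 3/216 = 1/72 ≈ 0.0139.

0.0139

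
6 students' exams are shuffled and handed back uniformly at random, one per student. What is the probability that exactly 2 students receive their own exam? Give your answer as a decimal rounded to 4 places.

Choose which 2 of the 6 are fixed: C(6,2) = 15 ways.
The remaining 4 must have no fixed point: D(4) = 9.
P = 15·9/720 = 3/16 ≈ 0.1875.

0.1875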